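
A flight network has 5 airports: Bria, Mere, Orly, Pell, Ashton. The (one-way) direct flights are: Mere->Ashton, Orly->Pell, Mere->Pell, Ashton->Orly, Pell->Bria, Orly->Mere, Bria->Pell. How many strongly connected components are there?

{Mere, Orly, Ashton} are all mutually reachable — one SCC of size 3.
{Bria, Pell} are all mutually reachable — one SCC of size 2.
That gives 2 strongly connected components.

2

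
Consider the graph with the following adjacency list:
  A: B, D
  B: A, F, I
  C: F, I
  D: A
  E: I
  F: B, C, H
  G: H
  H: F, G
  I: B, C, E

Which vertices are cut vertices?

Removing A increases the component count from 1 to 2, so A is a cut vertex.
Removing B increases the component count from 1 to 2, so B is a cut vertex.
Removing F increases the component count from 1 to 2, so F is a cut vertex.
Likewise H, I are cut vertices.
By contrast removing C leaves 1 component; it is not a cut vertex. No other vertex is a cut vertex either.

A, B, F, H, I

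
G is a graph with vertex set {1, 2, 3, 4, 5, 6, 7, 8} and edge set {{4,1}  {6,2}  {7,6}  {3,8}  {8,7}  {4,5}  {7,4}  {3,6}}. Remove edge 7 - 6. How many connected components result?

7 and 6 are still connected via 7-8-3-6, so the component count stays at 1.

1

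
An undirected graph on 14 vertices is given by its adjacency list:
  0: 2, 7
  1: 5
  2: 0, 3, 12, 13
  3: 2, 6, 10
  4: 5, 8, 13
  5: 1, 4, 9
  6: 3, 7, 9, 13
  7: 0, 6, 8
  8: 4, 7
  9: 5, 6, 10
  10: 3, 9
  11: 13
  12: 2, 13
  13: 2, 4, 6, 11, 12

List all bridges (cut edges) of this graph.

The edges on the cycle 3-2-13-4-5-9-6-3 are not bridges since each lies on that cycle.
But removing 13-11 disconnects 13 from 11; removing 5-1 disconnects 5 from 1 — these are bridges.

1-5, 11-13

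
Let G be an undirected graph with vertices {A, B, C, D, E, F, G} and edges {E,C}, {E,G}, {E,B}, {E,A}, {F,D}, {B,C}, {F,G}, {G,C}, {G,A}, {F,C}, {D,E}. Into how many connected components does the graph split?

Starting from A we can reach A, B, C, D, E, F, G. That is one component of size 7.
Total: 1 component.

1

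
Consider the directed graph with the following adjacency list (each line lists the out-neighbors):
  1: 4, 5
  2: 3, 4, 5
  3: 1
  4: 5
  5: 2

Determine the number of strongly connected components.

{1, 2, 3, 4, 5} are all mutually reachable — one SCC of size 5.
That gives 1 strongly connected component.

1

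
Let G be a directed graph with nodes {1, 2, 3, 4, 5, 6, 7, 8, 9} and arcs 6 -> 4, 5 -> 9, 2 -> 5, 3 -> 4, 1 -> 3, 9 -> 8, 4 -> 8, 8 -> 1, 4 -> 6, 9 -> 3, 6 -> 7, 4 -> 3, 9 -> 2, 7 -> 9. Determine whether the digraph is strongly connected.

Yes

From 6 we can reach every vertex (1, 2, 3, 4, 5, 6, 7, 8, 9), and every vertex can reach 6 (1, 2, 3, 4, 5, 6, 7, 8, 9). So the whole graph is one strongly connected component.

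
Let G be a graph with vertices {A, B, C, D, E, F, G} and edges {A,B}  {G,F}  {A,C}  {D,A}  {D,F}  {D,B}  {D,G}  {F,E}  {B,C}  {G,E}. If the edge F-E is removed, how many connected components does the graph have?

1

F and E are still connected via F-G-E, so the component count stays at 1.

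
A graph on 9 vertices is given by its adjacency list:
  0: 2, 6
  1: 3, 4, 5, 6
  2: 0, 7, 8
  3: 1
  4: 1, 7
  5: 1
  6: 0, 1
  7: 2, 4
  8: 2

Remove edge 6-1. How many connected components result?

6 and 1 are still connected via 6-0-2-7-4-1, so the component count stays at 1.

1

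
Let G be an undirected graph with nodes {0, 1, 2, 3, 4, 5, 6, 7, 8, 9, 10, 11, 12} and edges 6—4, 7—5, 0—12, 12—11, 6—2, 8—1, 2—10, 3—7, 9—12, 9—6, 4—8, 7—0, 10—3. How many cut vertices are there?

5

Removing 4 increases the component count from 1 to 2, so 4 is a cut vertex.
Removing 6 increases the component count from 1 to 2, so 6 is a cut vertex.
Removing 7 increases the component count from 1 to 2, so 7 is a cut vertex.
Likewise 8, 12 are cut vertices.
By contrast removing 10 leaves 1 component; it is not a cut vertex. No other vertex is a cut vertex either.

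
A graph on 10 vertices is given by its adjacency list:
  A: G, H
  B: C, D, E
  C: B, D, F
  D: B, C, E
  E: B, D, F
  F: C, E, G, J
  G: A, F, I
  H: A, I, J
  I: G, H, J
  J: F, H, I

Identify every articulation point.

Removing F increases the component count from 1 to 2, so F is a cut vertex.
By contrast removing D leaves 1 component; it is not a cut vertex. No other vertex is a cut vertex either.

F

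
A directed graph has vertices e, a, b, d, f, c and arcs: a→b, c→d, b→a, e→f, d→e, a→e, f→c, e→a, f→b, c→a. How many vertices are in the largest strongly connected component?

6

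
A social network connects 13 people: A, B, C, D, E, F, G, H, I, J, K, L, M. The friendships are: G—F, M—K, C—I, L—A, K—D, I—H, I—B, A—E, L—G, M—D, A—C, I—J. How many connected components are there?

2

Starting from D we can reach D, K, M. That is one component of size 3.
Starting from A we can reach A, B, C, E, F, G, H, I, J, L. That is one component of size 10.
Total: 2 components.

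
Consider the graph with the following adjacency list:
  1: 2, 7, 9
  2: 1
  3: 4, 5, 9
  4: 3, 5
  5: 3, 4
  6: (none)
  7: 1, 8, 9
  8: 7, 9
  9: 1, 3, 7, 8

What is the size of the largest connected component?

6 is isolated — a component by itself.
Starting from 1 we can reach 1, 2, 3, 4, 5, 7, 8, 9. That is one component of size 8.
The largest has 8 vertices.

8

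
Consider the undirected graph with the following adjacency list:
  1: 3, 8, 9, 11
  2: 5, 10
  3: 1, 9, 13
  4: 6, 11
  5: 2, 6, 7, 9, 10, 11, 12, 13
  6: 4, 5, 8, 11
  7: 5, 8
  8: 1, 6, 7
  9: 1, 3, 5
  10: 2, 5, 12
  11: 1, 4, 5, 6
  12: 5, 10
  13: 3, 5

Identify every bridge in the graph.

none

The edges on the cycle 5-7-8-6-5 are not bridges since each lies on that cycle.
Every edge lies on some cycle, so there are no bridges.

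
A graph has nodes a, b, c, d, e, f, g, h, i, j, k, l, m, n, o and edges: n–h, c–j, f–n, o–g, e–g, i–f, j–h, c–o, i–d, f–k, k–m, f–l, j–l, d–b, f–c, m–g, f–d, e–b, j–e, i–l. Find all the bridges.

The edges on the cycle f-k-m-g-o-c-f are not bridges since each lies on that cycle.
Every edge lies on some cycle, so there are no bridges.

none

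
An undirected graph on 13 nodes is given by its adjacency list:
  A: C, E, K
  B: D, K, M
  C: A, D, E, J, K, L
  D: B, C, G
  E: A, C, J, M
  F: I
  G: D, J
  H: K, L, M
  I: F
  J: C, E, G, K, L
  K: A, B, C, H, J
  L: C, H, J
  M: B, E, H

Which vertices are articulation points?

Removing G, for instance, still leaves 2 components. No single vertex removal increases the component count — the graph has no articulation points.

none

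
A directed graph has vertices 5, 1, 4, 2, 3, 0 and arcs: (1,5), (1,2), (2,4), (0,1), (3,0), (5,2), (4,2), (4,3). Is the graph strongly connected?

Yes

From 4 we can reach every vertex (0, 1, 2, 3, 4, 5), and every vertex can reach 4 (0, 1, 2, 3, 4, 5). So the whole graph is one strongly connected component.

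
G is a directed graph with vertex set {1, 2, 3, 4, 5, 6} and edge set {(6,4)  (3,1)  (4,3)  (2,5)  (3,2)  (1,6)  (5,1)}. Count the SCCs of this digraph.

1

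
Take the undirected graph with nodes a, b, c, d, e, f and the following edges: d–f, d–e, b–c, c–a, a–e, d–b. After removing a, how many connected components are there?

With a gone, the remaining components are: {b, c, d, e, f}.
That is 1 component.

1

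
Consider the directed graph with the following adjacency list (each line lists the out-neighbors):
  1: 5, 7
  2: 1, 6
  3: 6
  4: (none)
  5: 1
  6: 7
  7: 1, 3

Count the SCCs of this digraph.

3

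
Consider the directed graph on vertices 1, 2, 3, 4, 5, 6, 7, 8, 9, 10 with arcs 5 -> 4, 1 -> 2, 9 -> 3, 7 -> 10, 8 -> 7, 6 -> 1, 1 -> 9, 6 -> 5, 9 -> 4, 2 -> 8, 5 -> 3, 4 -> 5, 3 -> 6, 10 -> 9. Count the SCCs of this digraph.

{1, 2, 3, 4, 5, 6, 7, 8, 9, 10} are all mutually reachable — one SCC of size 10.
That gives 1 strongly connected component.

1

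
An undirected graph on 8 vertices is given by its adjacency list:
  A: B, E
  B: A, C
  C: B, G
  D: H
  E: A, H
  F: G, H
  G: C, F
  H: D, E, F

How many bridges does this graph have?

1

The edges on the cycle H-F-G-C-B-A-E-H are not bridges since each lies on that cycle.
But removing H-D disconnects H from D — this is a bridge.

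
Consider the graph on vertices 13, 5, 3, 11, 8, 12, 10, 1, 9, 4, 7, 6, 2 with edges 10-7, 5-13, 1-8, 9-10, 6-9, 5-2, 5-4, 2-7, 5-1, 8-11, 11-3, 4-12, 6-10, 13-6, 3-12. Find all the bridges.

The edges on the cycle 6-9-10-6 are not bridges since each lies on that cycle.
Every edge lies on some cycle, so there are no bridges.

none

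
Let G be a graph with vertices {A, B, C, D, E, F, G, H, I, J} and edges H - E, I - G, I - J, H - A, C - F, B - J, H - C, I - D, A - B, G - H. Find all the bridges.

C-F, C-H, D-I, E-H

The edges on the cycle I-G-H-A-B-J-I are not bridges since each lies on that cycle.
But removing C - F disconnects C from F; removing E - H disconnects E from H; removing H - C disconnects H from C; removing I - D disconnects I from D — these are bridges.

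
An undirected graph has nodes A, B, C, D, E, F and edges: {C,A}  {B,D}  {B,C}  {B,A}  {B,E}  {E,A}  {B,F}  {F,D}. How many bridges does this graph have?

0

The edges on the cycle B-F-D-B are not bridges since each lies on that cycle.
Every edge lies on some cycle, so there are no bridges.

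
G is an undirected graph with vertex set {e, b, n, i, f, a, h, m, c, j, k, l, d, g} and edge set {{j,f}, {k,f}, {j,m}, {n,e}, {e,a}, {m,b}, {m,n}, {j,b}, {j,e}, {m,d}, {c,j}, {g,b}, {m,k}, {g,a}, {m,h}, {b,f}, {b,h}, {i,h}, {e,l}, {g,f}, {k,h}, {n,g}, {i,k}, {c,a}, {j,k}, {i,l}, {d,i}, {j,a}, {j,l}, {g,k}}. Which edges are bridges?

none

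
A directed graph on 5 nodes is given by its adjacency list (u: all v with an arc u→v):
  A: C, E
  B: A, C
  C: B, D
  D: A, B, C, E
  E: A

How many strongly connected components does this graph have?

1

{A, B, C, D, E} are all mutually reachable — one SCC of size 5.
That gives 1 strongly connected component.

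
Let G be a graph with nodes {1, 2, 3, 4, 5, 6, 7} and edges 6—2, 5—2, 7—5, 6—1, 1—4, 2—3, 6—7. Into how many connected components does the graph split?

Starting from 1 we can reach 1, 2, 3, 4, 5, 6, 7. That is one component of size 7.
Total: 1 component.

1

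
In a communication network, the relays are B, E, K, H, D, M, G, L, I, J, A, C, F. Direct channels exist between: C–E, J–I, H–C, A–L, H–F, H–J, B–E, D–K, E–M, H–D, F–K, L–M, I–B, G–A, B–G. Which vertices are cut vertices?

Removing H increases the component count from 1 to 2, so H is a cut vertex.
By contrast removing C leaves 1 component; it is not a cut vertex. No other vertex is a cut vertex either.

H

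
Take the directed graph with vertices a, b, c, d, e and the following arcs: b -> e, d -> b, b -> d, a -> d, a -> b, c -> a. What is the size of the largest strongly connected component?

2

{b, d} are all mutually reachable — one SCC of size 2.
{e} is an SCC by itself.
{c} is an SCC by itself.
{a} is an SCC by itself.
The largest has 2 vertices.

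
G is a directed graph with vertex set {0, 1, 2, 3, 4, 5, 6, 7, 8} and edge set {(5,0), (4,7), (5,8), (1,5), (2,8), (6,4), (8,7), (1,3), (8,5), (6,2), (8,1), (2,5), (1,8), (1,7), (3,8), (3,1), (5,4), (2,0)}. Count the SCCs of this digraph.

6

{1, 3, 5, 8} are all mutually reachable — one SCC of size 4.
{6} is an SCC by itself.
{4} is an SCC by itself.
{0} is an SCC by itself.
{7} is an SCC by itself.
(and 1 more singleton SCC)
That gives 6 strongly connected components.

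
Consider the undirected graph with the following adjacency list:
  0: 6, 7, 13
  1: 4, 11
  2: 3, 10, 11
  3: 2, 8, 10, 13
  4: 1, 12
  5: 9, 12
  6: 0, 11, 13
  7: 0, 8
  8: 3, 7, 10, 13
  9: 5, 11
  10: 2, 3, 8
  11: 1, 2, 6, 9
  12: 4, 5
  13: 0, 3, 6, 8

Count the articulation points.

Removing 11 increases the component count from 1 to 2, so 11 is a cut vertex.
By contrast removing 3 leaves 1 component; it is not a cut vertex. No other vertex is a cut vertex either.

1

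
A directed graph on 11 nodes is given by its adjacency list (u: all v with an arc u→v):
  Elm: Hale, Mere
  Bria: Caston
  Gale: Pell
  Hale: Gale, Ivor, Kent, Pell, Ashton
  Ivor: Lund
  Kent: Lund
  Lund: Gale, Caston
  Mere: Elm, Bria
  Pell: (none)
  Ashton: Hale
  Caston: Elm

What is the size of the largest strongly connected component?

9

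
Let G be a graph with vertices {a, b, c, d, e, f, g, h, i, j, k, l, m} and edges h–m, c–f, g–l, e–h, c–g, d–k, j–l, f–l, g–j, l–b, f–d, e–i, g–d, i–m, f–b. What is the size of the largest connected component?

a is isolated — a component by itself.
Starting from e we can reach e, h, i, m. That is one component of size 4.
Starting from b we can reach b, c, d, f, g, j, k, l. That is one component of size 8.
The largest has 8 vertices.

8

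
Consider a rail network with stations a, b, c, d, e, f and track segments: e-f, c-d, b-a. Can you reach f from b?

No

The component containing b is {a, b}, and f is not in it.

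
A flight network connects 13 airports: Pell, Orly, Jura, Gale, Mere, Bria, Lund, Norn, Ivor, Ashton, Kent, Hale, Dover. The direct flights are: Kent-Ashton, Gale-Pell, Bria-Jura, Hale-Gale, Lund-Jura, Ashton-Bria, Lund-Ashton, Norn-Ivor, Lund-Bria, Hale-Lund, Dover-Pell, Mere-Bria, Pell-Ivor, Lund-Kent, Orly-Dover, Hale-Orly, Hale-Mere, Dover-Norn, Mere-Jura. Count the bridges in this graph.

0

The edges on the cycle Lund-Kent-Ashton-Lund are not bridges since each lies on that cycle.
Every edge lies on some cycle, so there are no bridges.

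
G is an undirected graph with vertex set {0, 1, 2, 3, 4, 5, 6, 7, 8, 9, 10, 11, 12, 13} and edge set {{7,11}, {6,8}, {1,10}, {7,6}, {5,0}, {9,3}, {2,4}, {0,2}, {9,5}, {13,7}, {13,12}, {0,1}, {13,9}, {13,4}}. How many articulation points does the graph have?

Removing 0 increases the component count from 1 to 2, so 0 is a cut vertex.
Removing 1 increases the component count from 1 to 2, so 1 is a cut vertex.
Removing 6 increases the component count from 1 to 2, so 6 is a cut vertex.
Likewise 7, 9, 13 are cut vertices.
By contrast removing 8 leaves 1 component; it is not a cut vertex. No other vertex is a cut vertex either.

6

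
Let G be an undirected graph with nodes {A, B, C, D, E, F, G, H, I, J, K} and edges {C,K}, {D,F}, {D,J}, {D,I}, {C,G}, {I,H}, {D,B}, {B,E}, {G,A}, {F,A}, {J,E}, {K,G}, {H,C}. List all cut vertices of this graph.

D

Removing D increases the component count from 1 to 2, so D is a cut vertex.
By contrast removing E leaves 1 component; it is not a cut vertex. No other vertex is a cut vertex either.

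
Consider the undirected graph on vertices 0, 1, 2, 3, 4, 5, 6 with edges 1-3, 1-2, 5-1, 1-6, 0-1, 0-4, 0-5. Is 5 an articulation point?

Deleting 5 leaves 1 component (was 1) (its neighbors 0, 1 remain connected to each other), so 5 is not a cut vertex.

No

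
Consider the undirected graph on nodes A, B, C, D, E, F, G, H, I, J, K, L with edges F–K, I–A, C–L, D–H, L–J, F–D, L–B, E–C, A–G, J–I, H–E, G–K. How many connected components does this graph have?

1

Starting from A we can reach A, B, C, D, E, F, G, H, I, J, K, L. That is one component of size 12.
Total: 1 component.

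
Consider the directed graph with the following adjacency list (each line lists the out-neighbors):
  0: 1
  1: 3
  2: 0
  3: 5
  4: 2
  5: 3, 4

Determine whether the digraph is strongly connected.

From 5 we can reach every vertex (0, 1, 2, 3, 4, 5), and every vertex can reach 5 (0, 1, 2, 3, 4, 5). So the whole graph is one strongly connected component.

Yes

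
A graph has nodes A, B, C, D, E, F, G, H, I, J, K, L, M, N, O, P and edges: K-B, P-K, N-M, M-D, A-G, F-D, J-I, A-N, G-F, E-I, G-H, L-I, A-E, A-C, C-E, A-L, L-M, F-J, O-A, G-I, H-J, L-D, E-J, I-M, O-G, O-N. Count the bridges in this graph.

The edges on the cycle O-A-C-E-J-H-G-O are not bridges since each lies on that cycle.
But removing P-K disconnects P from K; removing K-B disconnects K from B — these are bridges.
That makes 2 bridges.

2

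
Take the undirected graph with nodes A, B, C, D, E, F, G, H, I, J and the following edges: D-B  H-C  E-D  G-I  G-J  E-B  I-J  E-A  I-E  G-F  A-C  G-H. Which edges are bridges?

The edges on the cycle E-D-B-E are not bridges since each lies on that cycle.
But removing G-F disconnects G from F — this is a bridge.

F-G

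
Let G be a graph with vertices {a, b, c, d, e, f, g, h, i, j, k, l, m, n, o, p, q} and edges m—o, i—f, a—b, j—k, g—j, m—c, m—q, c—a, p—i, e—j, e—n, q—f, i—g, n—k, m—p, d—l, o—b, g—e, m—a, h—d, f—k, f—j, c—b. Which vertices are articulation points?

d, m

Removing d increases the component count from 2 to 3, so d is a cut vertex.
Removing m increases the component count from 2 to 3, so m is a cut vertex.
By contrast removing j leaves 2 components; it is not a cut vertex. No other vertex is a cut vertex either.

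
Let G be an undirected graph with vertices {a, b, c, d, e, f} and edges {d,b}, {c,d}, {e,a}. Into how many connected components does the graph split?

3

f is isolated — a component by itself.
Starting from a we can reach a, e. That is one component of size 2.
Starting from b we can reach b, c, d. That is one component of size 3.
Total: 3 components.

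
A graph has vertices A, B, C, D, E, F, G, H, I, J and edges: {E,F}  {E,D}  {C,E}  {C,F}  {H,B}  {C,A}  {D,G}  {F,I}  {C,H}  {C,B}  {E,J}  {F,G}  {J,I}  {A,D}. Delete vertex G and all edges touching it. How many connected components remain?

With G gone, the remaining components are: {A, B, C, D, E, F, H, I, J}.
That is 1 component.

1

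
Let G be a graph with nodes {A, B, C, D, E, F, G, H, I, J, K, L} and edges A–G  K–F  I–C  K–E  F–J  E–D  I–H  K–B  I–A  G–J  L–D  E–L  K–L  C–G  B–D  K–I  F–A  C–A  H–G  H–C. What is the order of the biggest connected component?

12

Starting from A we can reach A, B, C, D, E, F, G, H, I, J, K, L. That is one component of size 12.
The largest has 12 vertices.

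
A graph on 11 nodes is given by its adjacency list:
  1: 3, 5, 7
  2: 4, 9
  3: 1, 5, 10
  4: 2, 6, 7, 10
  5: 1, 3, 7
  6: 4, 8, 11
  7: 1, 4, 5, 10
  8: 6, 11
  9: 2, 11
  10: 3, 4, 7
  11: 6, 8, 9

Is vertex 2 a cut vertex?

No

Deleting 2 leaves 1 component (was 1) (its neighbors 4, 9 remain connected to each other), so 2 is not a cut vertex.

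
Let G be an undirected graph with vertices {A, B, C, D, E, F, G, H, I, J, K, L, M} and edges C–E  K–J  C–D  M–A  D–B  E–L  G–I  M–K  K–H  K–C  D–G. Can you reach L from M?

From M we can reach A, B, C, D, E, G, H, I, J, K, L, M, which includes L.

Yes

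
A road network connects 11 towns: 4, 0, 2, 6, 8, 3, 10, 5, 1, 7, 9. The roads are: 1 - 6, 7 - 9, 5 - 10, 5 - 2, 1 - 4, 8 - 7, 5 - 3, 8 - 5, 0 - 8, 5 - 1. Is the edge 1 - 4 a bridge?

Removing 1 - 4 leaves no path between 1 and 4: the component count goes from 1 to 2. So it is a bridge.

Yes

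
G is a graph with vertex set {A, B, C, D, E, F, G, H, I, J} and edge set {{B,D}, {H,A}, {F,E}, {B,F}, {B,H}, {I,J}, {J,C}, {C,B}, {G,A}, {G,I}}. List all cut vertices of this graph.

B, F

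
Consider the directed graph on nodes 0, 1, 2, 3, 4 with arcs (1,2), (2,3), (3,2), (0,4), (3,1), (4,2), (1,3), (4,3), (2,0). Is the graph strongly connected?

From 4 we can reach every vertex (0, 1, 2, 3, 4), and every vertex can reach 4 (0, 1, 2, 3, 4). So the whole graph is one strongly connected component.

Yes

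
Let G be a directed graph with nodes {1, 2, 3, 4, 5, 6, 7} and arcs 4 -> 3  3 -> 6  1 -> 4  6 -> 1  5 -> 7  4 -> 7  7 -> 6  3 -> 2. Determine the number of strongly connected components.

{1, 3, 4, 6, 7} are all mutually reachable — one SCC of size 5.
{2} is an SCC by itself.
{5} is an SCC by itself.
That gives 3 strongly connected components.

3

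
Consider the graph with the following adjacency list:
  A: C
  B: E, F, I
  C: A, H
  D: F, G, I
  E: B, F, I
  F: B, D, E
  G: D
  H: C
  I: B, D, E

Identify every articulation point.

C, D

Removing C increases the component count from 2 to 3, so C is a cut vertex.
Removing D increases the component count from 2 to 3, so D is a cut vertex.
By contrast removing E leaves 2 components; it is not a cut vertex. No other vertex is a cut vertex either.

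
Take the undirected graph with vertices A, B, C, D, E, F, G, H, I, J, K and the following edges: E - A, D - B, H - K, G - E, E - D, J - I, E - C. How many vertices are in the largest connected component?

6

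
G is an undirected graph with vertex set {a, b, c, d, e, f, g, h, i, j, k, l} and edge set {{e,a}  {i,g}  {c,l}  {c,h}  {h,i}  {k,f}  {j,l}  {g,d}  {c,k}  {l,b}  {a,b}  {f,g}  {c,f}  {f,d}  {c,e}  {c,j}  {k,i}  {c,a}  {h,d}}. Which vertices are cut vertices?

c

Removing c increases the component count from 1 to 2, so c is a cut vertex.
By contrast removing l leaves 1 component; it is not a cut vertex. No other vertex is a cut vertex either.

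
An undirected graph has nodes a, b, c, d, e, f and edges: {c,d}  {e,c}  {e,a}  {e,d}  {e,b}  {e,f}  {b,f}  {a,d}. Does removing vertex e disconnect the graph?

Deleting e raises the number of components from 1 to 2, so e is a cut vertex.

Yes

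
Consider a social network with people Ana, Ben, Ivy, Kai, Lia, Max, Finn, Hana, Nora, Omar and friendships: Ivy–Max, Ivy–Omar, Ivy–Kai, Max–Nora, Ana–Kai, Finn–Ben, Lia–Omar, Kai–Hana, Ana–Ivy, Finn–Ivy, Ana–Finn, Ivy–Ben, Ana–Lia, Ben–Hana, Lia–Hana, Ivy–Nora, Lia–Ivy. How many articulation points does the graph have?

Removing Ivy increases the component count from 1 to 2, so Ivy is a cut vertex.
By contrast removing Hana leaves 1 component; it is not a cut vertex. No other vertex is a cut vertex either.

1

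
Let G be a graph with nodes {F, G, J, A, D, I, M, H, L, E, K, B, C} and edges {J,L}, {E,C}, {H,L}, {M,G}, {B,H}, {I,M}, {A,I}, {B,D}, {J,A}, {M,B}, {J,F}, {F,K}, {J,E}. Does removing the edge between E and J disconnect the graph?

Yes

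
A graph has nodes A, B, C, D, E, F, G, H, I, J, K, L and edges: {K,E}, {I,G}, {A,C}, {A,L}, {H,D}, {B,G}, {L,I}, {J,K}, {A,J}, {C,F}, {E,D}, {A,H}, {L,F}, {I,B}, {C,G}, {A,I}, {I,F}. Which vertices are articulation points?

A

Removing A increases the component count from 1 to 2, so A is a cut vertex.
By contrast removing C leaves 1 component; it is not a cut vertex. No other vertex is a cut vertex either.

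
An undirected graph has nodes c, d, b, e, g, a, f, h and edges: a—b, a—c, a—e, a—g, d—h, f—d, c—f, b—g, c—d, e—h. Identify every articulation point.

Removing a increases the component count from 1 to 2, so a is a cut vertex.
By contrast removing e leaves 1 component; it is not a cut vertex. No other vertex is a cut vertex either.

a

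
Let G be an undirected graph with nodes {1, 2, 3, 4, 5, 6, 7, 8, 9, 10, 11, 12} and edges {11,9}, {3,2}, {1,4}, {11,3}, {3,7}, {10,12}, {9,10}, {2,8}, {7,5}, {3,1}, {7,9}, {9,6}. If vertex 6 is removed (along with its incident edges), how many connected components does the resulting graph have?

With 6 gone, the remaining components are: {1, 2, 3, 4, 5, 7, 8, 9, 10, 11, 12}.
That is 1 component.

1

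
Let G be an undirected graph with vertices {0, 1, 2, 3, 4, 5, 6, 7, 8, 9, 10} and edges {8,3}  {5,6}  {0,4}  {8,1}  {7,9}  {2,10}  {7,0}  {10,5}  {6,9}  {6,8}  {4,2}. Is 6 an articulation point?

Yes

Deleting 6 raises the number of components from 1 to 2, so 6 is a cut vertex.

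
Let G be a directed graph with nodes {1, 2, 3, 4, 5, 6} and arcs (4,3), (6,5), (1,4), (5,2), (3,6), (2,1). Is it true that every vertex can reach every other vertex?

Yes

From 6 we can reach every vertex (1, 2, 3, 4, 5, 6), and every vertex can reach 6 (1, 2, 3, 4, 5, 6). So the whole graph is one strongly connected component.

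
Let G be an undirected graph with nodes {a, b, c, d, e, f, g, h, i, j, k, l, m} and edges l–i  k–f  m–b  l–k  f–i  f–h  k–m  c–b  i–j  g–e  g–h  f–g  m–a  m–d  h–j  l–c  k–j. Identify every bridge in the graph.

The edges on the cycle l-k-m-b-c-l are not bridges since each lies on that cycle.
But removing e–g disconnects e from g; removing m–a disconnects m from a; removing d–m disconnects d from m — these are bridges.

a-m, d-m, e-g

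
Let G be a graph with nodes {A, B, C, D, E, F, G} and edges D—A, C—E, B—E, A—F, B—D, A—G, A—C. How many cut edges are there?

2

The edges on the cycle B-D-A-C-E-B are not bridges since each lies on that cycle.
But removing A—G disconnects A from G; removing A—F disconnects A from F — these are bridges.
That makes 2 bridges.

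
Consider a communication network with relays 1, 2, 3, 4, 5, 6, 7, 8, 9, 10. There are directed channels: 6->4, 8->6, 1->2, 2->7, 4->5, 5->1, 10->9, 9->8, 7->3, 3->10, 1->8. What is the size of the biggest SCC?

10

{1, 2, 3, 4, 5, 6, 7, 8, 9, 10} are all mutually reachable — one SCC of size 10.
The largest has 10 vertices.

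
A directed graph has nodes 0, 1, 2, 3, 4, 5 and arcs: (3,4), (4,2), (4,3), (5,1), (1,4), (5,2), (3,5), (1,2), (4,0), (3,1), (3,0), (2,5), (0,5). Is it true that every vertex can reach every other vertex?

Yes

From 4 we can reach every vertex (0, 1, 2, 3, 4, 5), and every vertex can reach 4 (0, 1, 2, 3, 4, 5). So the whole graph is one strongly connected component.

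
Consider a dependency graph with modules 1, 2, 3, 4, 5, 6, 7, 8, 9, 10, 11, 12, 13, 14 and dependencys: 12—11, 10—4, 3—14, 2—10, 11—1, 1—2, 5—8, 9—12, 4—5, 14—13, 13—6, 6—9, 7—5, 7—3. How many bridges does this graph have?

1

The edges on the cycle 7-3-14-13-6-9-12-11-1-2-10-4-5-7 are not bridges since each lies on that cycle.
But removing 5—8 disconnects 5 from 8 — this is a bridge.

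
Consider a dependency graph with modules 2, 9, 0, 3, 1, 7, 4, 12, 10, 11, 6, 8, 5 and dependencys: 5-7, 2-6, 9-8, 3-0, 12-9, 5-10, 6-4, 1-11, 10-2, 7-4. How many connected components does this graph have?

Starting from 1 we can reach 1, 11. That is one component of size 2.
Starting from 0 we can reach 0, 3. That is one component of size 2.
Starting from 8 we can reach 8, 9, 12. That is one component of size 3.
Starting from 2 we can reach 2, 4, 5, 6, 7, 10. That is one component of size 6.
Total: 4 components.

4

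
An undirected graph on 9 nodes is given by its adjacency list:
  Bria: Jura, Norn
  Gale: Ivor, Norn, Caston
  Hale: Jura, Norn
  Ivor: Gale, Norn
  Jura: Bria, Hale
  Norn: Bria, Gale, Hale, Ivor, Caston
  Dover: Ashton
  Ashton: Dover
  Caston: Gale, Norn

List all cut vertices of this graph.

Removing Norn increases the component count from 2 to 3, so Norn is a cut vertex.
By contrast removing Caston leaves 2 components; it is not a cut vertex. No other vertex is a cut vertex either.

Norn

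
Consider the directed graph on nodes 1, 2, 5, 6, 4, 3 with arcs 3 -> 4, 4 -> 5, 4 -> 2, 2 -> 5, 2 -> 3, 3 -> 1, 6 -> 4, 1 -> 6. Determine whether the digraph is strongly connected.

No

There is no directed path from 5 to 3, so the graph is not strongly connected.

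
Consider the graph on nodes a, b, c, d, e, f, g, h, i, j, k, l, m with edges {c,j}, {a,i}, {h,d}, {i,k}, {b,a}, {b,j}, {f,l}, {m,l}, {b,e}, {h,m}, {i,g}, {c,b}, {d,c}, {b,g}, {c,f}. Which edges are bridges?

The edges on the cycle b-a-i-g-b are not bridges since each lies on that cycle.
But removing k–i disconnects k from i; removing e–b disconnects e from b — these are bridges.

b-e, i-k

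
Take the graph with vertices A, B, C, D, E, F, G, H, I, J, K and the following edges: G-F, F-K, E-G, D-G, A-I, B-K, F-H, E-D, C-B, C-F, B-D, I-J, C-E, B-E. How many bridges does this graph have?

The edges on the cycle C-B-E-C are not bridges since each lies on that cycle.
But removing A-I disconnects A from I; removing I-J disconnects I from J; removing H-F disconnects H from F — these are bridges.
That makes 3 bridges.

3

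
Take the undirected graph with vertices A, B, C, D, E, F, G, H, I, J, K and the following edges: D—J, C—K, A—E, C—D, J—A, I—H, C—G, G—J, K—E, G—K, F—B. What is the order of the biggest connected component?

7

Starting from H we can reach H, I. That is one component of size 2.
Starting from B we can reach B, F. That is one component of size 2.
Starting from A we can reach A, C, D, E, G, J, K. That is one component of size 7.
The largest has 7 vertices.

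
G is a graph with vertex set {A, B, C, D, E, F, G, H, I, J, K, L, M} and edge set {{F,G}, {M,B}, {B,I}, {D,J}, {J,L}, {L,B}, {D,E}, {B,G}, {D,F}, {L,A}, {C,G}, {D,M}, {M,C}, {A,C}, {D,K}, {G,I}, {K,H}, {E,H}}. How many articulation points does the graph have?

1

Removing D increases the component count from 1 to 2, so D is a cut vertex.
By contrast removing H leaves 1 component; it is not a cut vertex. No other vertex is a cut vertex either.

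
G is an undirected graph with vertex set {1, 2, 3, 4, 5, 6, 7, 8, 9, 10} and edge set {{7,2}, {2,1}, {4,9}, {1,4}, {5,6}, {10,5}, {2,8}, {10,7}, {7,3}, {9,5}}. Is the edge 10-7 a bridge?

After removing 10-7, the path 10-5-9-4-1-2-7 still connects them, so the edge is not a bridge.

No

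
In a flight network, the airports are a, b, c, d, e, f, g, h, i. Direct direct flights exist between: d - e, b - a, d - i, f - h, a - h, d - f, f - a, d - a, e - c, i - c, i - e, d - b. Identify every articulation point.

d

Removing d increases the component count from 2 to 3, so d is a cut vertex.
By contrast removing c leaves 2 components; it is not a cut vertex. No other vertex is a cut vertex either.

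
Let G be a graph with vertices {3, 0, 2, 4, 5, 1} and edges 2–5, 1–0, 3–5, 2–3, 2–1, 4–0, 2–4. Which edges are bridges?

none

The edges on the cycle 2-3-5-2 are not bridges since each lies on that cycle.
Every edge lies on some cycle, so there are no bridges.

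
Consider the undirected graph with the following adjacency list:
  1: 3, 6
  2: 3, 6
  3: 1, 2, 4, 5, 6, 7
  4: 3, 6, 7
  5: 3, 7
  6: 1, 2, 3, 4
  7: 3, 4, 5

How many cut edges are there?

The edges on the cycle 3-5-7-3 are not bridges since each lies on that cycle.
Every edge lies on some cycle, so there are no bridges.

0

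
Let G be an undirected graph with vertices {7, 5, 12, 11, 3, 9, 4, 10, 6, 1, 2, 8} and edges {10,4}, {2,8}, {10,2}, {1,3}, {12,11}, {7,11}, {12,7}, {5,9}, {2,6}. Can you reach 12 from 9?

The component containing 9 is {5, 9}, and 12 is not in it.

No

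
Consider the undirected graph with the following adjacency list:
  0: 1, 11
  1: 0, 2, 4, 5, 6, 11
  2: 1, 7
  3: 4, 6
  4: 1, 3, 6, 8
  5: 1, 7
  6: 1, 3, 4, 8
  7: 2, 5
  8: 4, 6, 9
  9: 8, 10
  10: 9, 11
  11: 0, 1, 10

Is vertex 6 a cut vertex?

Deleting 6 leaves 1 component (was 1) (its neighbors 1, 3, 4, 8 remain connected to each other), so 6 is not a cut vertex.

No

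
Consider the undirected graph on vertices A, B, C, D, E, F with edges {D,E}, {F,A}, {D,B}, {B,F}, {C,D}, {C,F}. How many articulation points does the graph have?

2

Removing D increases the component count from 1 to 2, so D is a cut vertex.
Removing F increases the component count from 1 to 2, so F is a cut vertex.
By contrast removing C leaves 1 component; it is not a cut vertex. No other vertex is a cut vertex either.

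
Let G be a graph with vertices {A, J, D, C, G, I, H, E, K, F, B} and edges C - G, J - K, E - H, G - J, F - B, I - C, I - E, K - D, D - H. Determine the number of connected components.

3

A is isolated — a component by itself.
Starting from B we can reach B, F. That is one component of size 2.
Starting from C we can reach C, D, E, G, H, I, J, K. That is one component of size 8.
Total: 3 components.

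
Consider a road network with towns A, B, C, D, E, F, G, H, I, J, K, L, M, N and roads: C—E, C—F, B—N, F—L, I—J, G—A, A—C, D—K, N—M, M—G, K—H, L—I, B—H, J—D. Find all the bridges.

C-E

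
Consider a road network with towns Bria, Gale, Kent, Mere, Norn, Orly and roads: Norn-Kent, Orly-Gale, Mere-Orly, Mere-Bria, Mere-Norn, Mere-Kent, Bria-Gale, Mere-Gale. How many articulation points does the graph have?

1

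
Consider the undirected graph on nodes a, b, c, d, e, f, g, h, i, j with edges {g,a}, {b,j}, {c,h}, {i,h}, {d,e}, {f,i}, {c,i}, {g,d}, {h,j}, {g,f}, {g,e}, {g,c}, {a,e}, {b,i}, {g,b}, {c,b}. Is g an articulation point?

Yes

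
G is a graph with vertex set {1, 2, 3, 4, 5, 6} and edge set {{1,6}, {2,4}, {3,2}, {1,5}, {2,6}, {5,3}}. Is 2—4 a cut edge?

Yes

Removing 2—4 leaves no path between 2 and 4: the component count goes from 1 to 2. So it is a bridge.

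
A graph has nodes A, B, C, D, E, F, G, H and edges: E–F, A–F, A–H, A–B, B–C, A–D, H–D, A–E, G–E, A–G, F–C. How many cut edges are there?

0

The edges on the cycle A-H-D-A are not bridges since each lies on that cycle.
Every edge lies on some cycle, so there are no bridges.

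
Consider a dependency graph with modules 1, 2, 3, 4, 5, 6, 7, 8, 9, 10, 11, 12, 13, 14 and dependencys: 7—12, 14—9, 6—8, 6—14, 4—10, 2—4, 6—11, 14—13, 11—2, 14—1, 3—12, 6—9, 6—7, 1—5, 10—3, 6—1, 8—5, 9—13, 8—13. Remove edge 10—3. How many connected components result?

10 and 3 are still connected via 10-4-2-11-6-7-12-3, so the component count stays at 1.

1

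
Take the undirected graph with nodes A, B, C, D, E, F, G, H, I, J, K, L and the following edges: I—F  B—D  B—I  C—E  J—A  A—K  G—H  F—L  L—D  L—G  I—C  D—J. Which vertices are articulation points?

A, C, D, G, I, J, L

Removing A increases the component count from 1 to 2, so A is a cut vertex.
Removing C increases the component count from 1 to 2, so C is a cut vertex.
Removing D increases the component count from 1 to 2, so D is a cut vertex.
Likewise G, I, J, L are cut vertices.
By contrast removing H leaves 1 component; it is not a cut vertex. No other vertex is a cut vertex either.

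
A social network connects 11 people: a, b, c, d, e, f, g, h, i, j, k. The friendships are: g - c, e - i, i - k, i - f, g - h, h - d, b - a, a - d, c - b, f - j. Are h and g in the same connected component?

Yes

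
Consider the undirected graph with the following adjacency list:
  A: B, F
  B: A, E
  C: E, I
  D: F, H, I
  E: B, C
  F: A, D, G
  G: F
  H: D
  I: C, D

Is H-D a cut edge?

Yes

Removing H-D leaves no path between H and D: the component count goes from 1 to 2. So it is a bridge.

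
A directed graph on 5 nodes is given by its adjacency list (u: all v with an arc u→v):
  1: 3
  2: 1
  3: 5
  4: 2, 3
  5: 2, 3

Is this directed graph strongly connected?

No

There is no directed path from 3 to 4, so the graph is not strongly connected.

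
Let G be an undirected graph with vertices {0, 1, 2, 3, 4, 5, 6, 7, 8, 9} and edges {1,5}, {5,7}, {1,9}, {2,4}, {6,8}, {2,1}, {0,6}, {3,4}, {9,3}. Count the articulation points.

Removing 1 increases the component count from 2 to 3, so 1 is a cut vertex.
Removing 5 increases the component count from 2 to 3, so 5 is a cut vertex.
Removing 6 increases the component count from 2 to 3, so 6 is a cut vertex.
By contrast removing 8 leaves 2 components; it is not a cut vertex. No other vertex is a cut vertex either.

3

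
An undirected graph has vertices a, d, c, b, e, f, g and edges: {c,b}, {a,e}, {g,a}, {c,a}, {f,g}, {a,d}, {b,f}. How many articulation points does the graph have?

1

Removing a increases the component count from 1 to 3, so a is a cut vertex.
By contrast removing d leaves 1 component; it is not a cut vertex. No other vertex is a cut vertex either.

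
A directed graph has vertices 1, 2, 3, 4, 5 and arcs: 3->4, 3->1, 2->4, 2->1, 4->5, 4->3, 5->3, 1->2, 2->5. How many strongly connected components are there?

1

{1, 2, 3, 4, 5} are all mutually reachable — one SCC of size 5.
That gives 1 strongly connected component.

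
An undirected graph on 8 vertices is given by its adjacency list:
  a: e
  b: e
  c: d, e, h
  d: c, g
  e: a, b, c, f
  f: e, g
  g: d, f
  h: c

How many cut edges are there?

3

The edges on the cycle g-f-e-c-d-g are not bridges since each lies on that cycle.
But removing e-a disconnects e from a; removing c-h disconnects c from h; removing e-b disconnects e from b — these are bridges.
That makes 3 bridges.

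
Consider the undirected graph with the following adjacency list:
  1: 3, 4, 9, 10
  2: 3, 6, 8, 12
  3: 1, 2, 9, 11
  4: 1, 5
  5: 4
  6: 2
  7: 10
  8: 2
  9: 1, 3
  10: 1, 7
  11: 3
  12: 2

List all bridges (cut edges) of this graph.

The edges on the cycle 3-9-1-3 are not bridges since each lies on that cycle.
But removing 4-1 disconnects 4 from 1; removing 10-1 disconnects 10 from 1; removing 10-7 disconnects 10 from 7; removing 2-12 disconnects 2 from 12 — these are bridges.
In total 9 edges are bridges.

1-10, 1-4, 10-7, 11-3, 12-2, 2-3, 2-6, 2-8, 4-5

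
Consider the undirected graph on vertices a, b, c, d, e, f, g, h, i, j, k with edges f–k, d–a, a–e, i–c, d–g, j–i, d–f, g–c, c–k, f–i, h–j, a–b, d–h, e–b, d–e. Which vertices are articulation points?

d

Removing d increases the component count from 1 to 2, so d is a cut vertex.
By contrast removing i leaves 1 component; it is not a cut vertex. No other vertex is a cut vertex either.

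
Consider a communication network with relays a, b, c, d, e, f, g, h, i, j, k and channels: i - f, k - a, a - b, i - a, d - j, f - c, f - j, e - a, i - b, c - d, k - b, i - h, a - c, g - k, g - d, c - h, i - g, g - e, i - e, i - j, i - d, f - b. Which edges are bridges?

none

The edges on the cycle i-f-b-i are not bridges since each lies on that cycle.
Every edge lies on some cycle, so there are no bridges.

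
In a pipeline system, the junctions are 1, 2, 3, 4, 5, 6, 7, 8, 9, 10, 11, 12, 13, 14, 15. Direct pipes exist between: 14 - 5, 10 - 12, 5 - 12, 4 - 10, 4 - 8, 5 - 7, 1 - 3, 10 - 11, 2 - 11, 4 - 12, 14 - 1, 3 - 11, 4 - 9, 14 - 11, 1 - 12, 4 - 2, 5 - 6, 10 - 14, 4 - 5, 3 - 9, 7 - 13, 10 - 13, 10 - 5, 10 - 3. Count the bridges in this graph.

The edges on the cycle 4-10-14-1-3-9-4 are not bridges since each lies on that cycle.
But removing 8 - 4 disconnects 8 from 4; removing 5 - 6 disconnects 5 from 6 — these are bridges.
That makes 2 bridges.

2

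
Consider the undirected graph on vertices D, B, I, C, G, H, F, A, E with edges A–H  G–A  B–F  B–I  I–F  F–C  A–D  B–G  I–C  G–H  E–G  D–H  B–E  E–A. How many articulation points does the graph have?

1

Removing B increases the component count from 1 to 2, so B is a cut vertex.
By contrast removing A leaves 1 component; it is not a cut vertex. No other vertex is a cut vertex either.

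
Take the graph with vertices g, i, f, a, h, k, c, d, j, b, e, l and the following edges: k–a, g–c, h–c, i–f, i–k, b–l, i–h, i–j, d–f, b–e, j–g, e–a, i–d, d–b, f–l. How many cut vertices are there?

1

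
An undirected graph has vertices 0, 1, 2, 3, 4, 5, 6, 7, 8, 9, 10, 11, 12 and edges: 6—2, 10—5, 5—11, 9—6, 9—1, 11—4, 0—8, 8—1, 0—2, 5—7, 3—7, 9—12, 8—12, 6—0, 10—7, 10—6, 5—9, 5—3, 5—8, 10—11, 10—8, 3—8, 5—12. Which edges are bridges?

11-4

The edges on the cycle 10-5-9-1-8-0-6-10 are not bridges since each lies on that cycle.
But removing 11—4 disconnects 11 from 4 — this is a bridge.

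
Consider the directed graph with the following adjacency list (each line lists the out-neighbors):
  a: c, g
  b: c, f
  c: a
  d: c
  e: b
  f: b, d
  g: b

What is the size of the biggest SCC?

{a, b, c, d, f, g} are all mutually reachable — one SCC of size 6.
{e} is an SCC by itself.
The largest has 6 vertices.

6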